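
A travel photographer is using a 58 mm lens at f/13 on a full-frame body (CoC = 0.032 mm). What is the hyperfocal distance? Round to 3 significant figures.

8.14 m

Hyperfocal distance H = f²/(N·c) + f = 58²/(13 × 0.032) + 58 = 3364/0.416 + 58 ≈ 8144.5 mm ≈ 8.14 m.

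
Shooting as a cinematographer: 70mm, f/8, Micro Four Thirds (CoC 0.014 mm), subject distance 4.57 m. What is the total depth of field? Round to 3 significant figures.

0.950 m

Hyperfocal distance H = f²/(N·c) + f = 70²/(8 × 0.014) + 70 = 4900/0.112 + 70 ≈ 43820.0 mm ≈ 43.82 m.
Near limit Dn = s·(H − f)/(H + s − 2f) = 4570 × (43820.0 − 70) / (43820.0 + 4570 − 2 × 70) = 4570 × 43750.0 / 48250.0 ≈ 4143.78 mm.
Far limit Df = s·(H − f)/(H − s) = 4570 × (43820.0 − 70) / (43820.0 − 4570) = 4570 × 43750.0 / 39250.0 ≈ 5093.95 mm.
Depth of field = Df − Dn = 5093.95 − 4143.78 ≈ 950.17 mm ≈ 0.950 m.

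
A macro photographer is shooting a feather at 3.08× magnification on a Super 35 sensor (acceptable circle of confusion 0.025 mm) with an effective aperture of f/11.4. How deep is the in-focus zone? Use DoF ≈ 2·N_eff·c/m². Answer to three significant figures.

0.0601 mm

At magnification m, DoF ≈ 2·N_eff·c/m² = 2 × 11.4 × 0.025 / 3.08² = 0.57 / 9.486 ≈ 0.0601 mm.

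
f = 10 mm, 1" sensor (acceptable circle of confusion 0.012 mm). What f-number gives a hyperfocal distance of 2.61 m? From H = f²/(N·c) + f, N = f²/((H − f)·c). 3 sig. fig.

Rearrange H = f²/(N·c) + f for N: N = f² / ((H − f)·c).
N = 10² / ((2610 − 10) × 0.012) = 100 / 31.20 ≈ 3.21.

f/3.21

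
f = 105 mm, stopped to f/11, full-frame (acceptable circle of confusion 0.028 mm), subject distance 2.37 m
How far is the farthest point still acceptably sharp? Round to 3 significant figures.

Hyperfocal distance H = f²/(N·c) + f = 105²/(11 × 0.028) + 105 = 11025/0.308 + 105 ≈ 35900.5 mm ≈ 35.90 m.
Far limit Df = s·(H − f)/(H − s) = 2370 × (35900.5 − 105) / (35900.5 − 2370) = 2370 × 35795.5 / 33530.5 ≈ 2530.1 mm ≈ 2.53 m.

2.53 m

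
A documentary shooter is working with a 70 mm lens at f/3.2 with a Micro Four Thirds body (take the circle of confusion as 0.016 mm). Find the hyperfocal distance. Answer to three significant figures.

95.8 m

Hyperfocal distance H = f²/(N·c) + f = 70²/(3.2 × 0.016) + 70 = 4900/0.0512 + 70 ≈ 95773.1 mm ≈ 95.8 m.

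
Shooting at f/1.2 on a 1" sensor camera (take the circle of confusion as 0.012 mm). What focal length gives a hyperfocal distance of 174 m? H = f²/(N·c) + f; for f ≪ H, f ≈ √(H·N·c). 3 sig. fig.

From H = f²/(N·c) + f, with f ≪ H: f ≈ √(H·N·c) = √(174000 × 1.2 × 0.012) = √2505.6 ≈ 50.06 mm.
Exact: f² + N·c·f − N·c·H = 0 ⇒ f = (−N·c + √((N·c)² + 4·N·c·H))/2 = (−0.0144 + √10022)/2 ≈ 50.049 mm ≈ 50.0 mm.

50.0 mm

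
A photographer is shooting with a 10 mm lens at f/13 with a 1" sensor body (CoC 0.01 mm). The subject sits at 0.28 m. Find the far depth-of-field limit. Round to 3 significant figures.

Hyperfocal distance H = f²/(N·c) + f = 10²/(13 × 0.01) + 10 = 100/0.13 + 10 ≈ 779.2 mm ≈ 0.779 m.
Far limit Df = s·(H − f)/(H − s) = 280 × (779.2 − 10) / (779.2 − 280) = 280 × 769.2 / 499.2 ≈ 431.43 mm.

431 mm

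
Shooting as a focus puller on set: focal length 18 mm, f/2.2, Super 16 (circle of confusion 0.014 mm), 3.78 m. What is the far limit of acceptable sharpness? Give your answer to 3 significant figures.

5.88 m

Hyperfocal distance H = f²/(N·c) + f = 18²/(2.2 × 0.014) + 18 = 324/0.0308 + 18 ≈ 10537.5 mm ≈ 10.54 m.
Far limit Df = s·(H − f)/(H − s) = 3780 × (10537.5 − 18) / (10537.5 − 3780) = 3780 × 10519.5 / 6757.5 ≈ 5884.4 mm ≈ 5.88 m.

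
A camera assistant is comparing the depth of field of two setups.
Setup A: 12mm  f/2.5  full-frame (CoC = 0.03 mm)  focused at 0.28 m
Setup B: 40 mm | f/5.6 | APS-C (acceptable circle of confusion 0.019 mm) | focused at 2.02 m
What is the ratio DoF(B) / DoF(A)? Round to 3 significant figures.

6.79

Setup A: H = 12²/(2.5×0.03) + 12 ≈ 1932.0 mm; DoF = Df − Dn = 325.424 − 245.704 ≈ 79.720 mm.
Setup B: H = 40²/(5.6×0.019) + 40 ≈ 15077.6 mm; DoF = Df − Dn = 2326.30 − 1784.97 ≈ 541.33 mm.
Ratio = 541.33 / 79.720 ≈ 6.79.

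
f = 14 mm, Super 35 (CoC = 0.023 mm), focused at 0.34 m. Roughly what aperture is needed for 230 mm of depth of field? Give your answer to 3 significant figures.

f/8.01

Write h = H − f = f²/(N·c). The thin-lens limits are Dn = s·h/(h + (s−f)) and Df = s·h/(h − (s−f)), so DoF = Df − Dn = 2·s·(s−f)·h / (h² − (s−f)²).
That is a quadratic in h: DoF·h² − 2·s·(s−f)·h − DoF·(s−f)² = 0 ⇒ h = (s−f)·(s + √(s² + DoF²)) / DoF = 326 × (340 + √(340² + 230²)) / 230 = 326 × (340 + 410.488) / 230 ≈ 1063.7 mm.
Then N = f²/(c·h) = 14² / (0.023 × 1063.7) = 196 / 24.466 ≈ 8.01.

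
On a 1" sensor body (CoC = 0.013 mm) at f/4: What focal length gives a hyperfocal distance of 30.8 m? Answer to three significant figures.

From H = f²/(N·c) + f, with f ≪ H: f ≈ √(H·N·c) = √(30800 × 4 × 0.013) = √1601.6 ≈ 40.02 mm.
The +f correction barely moves this — solving exactly, f² + N·c·f − N·c·H = 0 ⇒ f = (−N·c + √((N·c)² + 4·N·c·H))/2 = (−0.052 + √6406.4)/2 ≈ 39.994 mm, so f ≈ 40.0 mm.

40.0 mm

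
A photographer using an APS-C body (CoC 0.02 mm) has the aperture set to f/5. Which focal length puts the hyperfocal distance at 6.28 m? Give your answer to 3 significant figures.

25.0 mm

From H = f²/(N·c) + f, with f ≪ H: f ≈ √(H·N·c) = √(6280 × 5 × 0.02) = √628.00 ≈ 25.06 mm.
Exact: f² + N·c·f − N·c·H = 0 ⇒ f = (−N·c + √((N·c)² + 4·N·c·H))/2 = (−0.1 + √2512.0)/2 ≈ 25.010 mm ≈ 25.0 mm.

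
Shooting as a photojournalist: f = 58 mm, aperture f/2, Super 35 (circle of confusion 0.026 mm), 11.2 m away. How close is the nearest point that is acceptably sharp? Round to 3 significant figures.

9.55 m

Hyperfocal distance H = f²/(N·c) + f = 58²/(2 × 0.026) + 58 = 3364/0.052 + 58 ≈ 64750.3 mm ≈ 64.75 m.
Near limit Dn = s·(H − f)/(H + s − 2f) = 11200 × (64750.3 − 58) / (64750.3 + 11200 − 2 × 58) = 11200 × 64692.3 / 75834.3 ≈ 9554.4 mm ≈ 9.55 m.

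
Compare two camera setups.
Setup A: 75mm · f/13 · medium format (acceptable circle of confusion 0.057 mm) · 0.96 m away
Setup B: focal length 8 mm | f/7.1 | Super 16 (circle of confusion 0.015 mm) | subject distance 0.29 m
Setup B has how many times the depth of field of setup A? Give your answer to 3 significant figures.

1.54

Setup A: H = 75²/(13×0.057) + 75 ≈ 7666.1 mm; DoF = Df − Dn = 1086.69 − 859.77 ≈ 226.92 mm.
Setup B: H = 8²/(7.1×0.015) + 8 ≈ 608.9 mm; DoF = Df − Dn = 546.41 − 197.38 ≈ 349.03 mm.
Ratio = 349.03 / 226.92 ≈ 1.54.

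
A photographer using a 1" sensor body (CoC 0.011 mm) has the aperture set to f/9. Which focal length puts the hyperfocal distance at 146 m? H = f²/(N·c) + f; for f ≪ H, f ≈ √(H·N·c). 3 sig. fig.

From H = f²/(N·c) + f, with f ≪ H: f ≈ √(H·N·c) = √(146000 × 9 × 0.011) = √14454 ≈ 120.2 mm.
The +f correction barely moves this — solving exactly, f² + N·c·f − N·c·H = 0 ⇒ f = (−N·c + √((N·c)² + 4·N·c·H))/2 = (−0.099 + √57816)/2 ≈ 120.18 mm, so f ≈ 120 mm.

120 mm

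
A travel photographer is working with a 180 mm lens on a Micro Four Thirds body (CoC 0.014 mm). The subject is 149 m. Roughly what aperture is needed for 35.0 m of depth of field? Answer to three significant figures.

f/1.80

Write h = H − f = f²/(N·c). The thin-lens limits are Dn = s·h/(h + (s−f)) and Df = s·h/(h − (s−f)), so DoF = Df − Dn = 2·s·(s−f)·h / (h² − (s−f)²).
That is a quadratic in h: DoF·h² − 2·s·(s−f)·h − DoF·(s−f)² = 0 ⇒ h = (s−f)·(s + √(s² + DoF²)) / DoF = 148820 × (149000 + √(149000² + 35000²)) / 35000 = 148820 × (149000 + 153056) / 35000 ≈ 1284340 mm.
Then N = f²/(c·h) = 180² / (0.014 × 1284340) = 32400 / 17981 ≈ 1.80.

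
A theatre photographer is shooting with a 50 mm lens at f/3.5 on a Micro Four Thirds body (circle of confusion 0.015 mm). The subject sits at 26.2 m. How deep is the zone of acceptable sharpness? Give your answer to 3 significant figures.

Hyperfocal distance H = f²/(N·c) + f = 50²/(3.5 × 0.015) + 50 = 2500/0.0525 + 50 ≈ 47669.0 mm ≈ 47.67 m.
Near limit Dn = s·(H − f)/(H + s − 2f) = 26200 × (47669.0 − 50) / (47669.0 + 26200 − 2 × 50) = 26200 × 47619.0 / 73769.0 ≈ 16913 mm.
Far limit Df = s·(H − f)/(H − s) = 26200 × (47669.0 − 50) / (47669.0 − 26200) = 26200 × 47619.0 / 21469.0 ≈ 58112 mm.
Depth of field = Df − Dn = 58112 − 16913 ≈ 41199 mm ≈ 41.2 m.

41.2 m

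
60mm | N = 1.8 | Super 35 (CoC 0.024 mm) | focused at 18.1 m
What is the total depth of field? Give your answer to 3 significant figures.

8.22 m

Hyperfocal distance H = f²/(N·c) + f = 60²/(1.8 × 0.024) + 60 = 3600/0.0432 + 60 ≈ 83393.3 mm ≈ 83.39 m.
Near limit Dn = s·(H − f)/(H + s − 2f) = 18100 × (83393.3 − 60) / (83393.3 + 18100 − 2 × 60) = 18100 × 83333.3 / 101373.3 ≈ 14879.0 mm.
Far limit Df = s·(H − f)/(H − s) = 18100 × (83393.3 − 60) / (83393.3 − 18100) = 18100 × 83333.3 / 65293.3 ≈ 23100.9 mm.
Depth of field = Df − Dn = 23100.9 − 14879.0 ≈ 8221.9 mm ≈ 8.22 m.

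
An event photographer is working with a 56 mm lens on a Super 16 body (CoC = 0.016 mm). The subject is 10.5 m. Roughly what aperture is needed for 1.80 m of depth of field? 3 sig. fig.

Write h = H − f = f²/(N·c). The thin-lens limits are Dn = s·h/(h + (s−f)) and Df = s·h/(h − (s−f)), so DoF = Df − Dn = 2·s·(s−f)·h / (h² − (s−f)²).
That is a quadratic in h: DoF·h² − 2·s·(s−f)·h − DoF·(s−f)² = 0 ⇒ h = (s−f)·(s + √(s² + DoF²)) / DoF = 10444 × (10500 + √(10500² + 1800²)) / 1800 = 10444 × (10500 + 10653.2) / 1800 ≈ 122735 mm.
Then N = f²/(c·h) = 56² / (0.016 × 122735) = 3136 / 1963.8 ≈ 1.60.

f/1.60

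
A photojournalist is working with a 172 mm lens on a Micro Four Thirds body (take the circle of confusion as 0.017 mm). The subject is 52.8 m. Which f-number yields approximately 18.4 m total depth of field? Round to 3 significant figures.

f/5.60

Write h = H − f = f²/(N·c). The thin-lens limits are Dn = s·h/(h + (s−f)) and Df = s·h/(h − (s−f)), so DoF = Df − Dn = 2·s·(s−f)·h / (h² − (s−f)²).
That is a quadratic in h: DoF·h² − 2·s·(s−f)·h − DoF·(s−f)² = 0 ⇒ h = (s−f)·(s + √(s² + DoF²)) / DoF = 52628 × (52800 + √(52800² + 18400²)) / 18400 = 52628 × (52800 + 55914.2) / 18400 ≈ 310946 mm.
Then N = f²/(c·h) = 172² / (0.017 × 310946) = 29584 / 5286.1 ≈ 5.60.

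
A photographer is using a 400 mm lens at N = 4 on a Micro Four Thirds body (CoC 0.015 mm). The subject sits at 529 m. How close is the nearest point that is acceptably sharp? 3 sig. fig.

441 m

Hyperfocal distance H = f²/(N·c) + f = 400²/(4 × 0.015) + 400 = 160000/0.06 + 400 ≈ 2667066.7 mm ≈ 2667 m.
Near limit Dn = s·(H − f)/(H + s − 2f) = 529000 × (2667066.7 − 400) / (2667066.7 + 529000 − 2 × 400) = 529000 × 2666666.7 / 3195266.7 ≈ 441486 mm ≈ 441 m.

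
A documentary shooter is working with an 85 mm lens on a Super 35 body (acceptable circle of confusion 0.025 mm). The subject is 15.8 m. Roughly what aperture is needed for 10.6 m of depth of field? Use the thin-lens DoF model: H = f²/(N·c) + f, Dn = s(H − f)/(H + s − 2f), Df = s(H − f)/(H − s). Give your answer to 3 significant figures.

f/5.60

Write h = H − f = f²/(N·c). The thin-lens limits are Dn = s·h/(h + (s−f)) and Df = s·h/(h − (s−f)), so DoF = Df − Dn = 2·s·(s−f)·h / (h² − (s−f)²).
That is a quadratic in h: DoF·h² − 2·s·(s−f)·h − DoF·(s−f)² = 0 ⇒ h = (s−f)·(s + √(s² + DoF²)) / DoF = 15715 × (15800 + √(15800² + 10600²)) / 10600 = 15715 × (15800 + 19026.3) / 10600 ≈ 51632 mm.
Then N = f²/(c·h) = 85² / (0.025 × 51632) = 7225 / 1290.8 ≈ 5.60.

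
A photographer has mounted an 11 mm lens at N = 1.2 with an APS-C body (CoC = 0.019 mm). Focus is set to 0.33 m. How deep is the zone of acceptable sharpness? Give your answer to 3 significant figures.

39.8 mm

Hyperfocal distance H = f²/(N·c) + f = 11²/(1.2 × 0.019) + 11 = 121/0.0228 + 11 ≈ 5318.0 mm ≈ 5.318 m.
Near limit Dn = s·(H − f)/(H + s − 2f) = 330 × (5318.0 − 11) / (5318.0 + 330 − 2 × 11) = 330 × 5307.0 / 5626.0 ≈ 311.289 mm.
Far limit Df = s·(H − f)/(H − s) = 330 × (5318.0 − 11) / (5318.0 − 330) = 330 × 5307.0 / 4988.0 ≈ 351.105 mm.
Depth of field = Df − Dn = 351.105 − 311.289 ≈ 39.816 mm.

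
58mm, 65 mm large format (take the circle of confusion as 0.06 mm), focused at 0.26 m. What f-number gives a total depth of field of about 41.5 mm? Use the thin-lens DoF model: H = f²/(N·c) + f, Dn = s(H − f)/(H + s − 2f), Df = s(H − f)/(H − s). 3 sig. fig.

f/22

Write h = H − f = f²/(N·c). The thin-lens limits are Dn = s·h/(h + (s−f)) and Df = s·h/(h − (s−f)), so DoF = Df − Dn = 2·s·(s−f)·h / (h² − (s−f)²).
That is a quadratic in h: DoF·h² − 2·s·(s−f)·h − DoF·(s−f)² = 0 ⇒ h = (s−f)·(s + √(s² + DoF²)) / DoF = 202 × (260 + √(260² + 41.5²)) / 41.5 = 202 × (260 + 263.291) / 41.5 ≈ 2547.1 mm.
Then N = f²/(c·h) = 58² / (0.06 × 2547.1) = 3364 / 152.83 ≈ 22.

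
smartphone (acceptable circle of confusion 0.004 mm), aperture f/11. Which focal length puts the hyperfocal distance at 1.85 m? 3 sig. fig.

9.00 mm

From H = f²/(N·c) + f, with f ≪ H: f ≈ √(H·N·c) = √(1850 × 11 × 0.004) = √81.400 ≈ 9.022 mm.
Exact: f² + N·c·f − N·c·H = 0 ⇒ f = (−N·c + √((N·c)² + 4·N·c·H))/2 = (−0.044 + √325.60)/2 ≈ 9.0002 mm ≈ 9.00 mm.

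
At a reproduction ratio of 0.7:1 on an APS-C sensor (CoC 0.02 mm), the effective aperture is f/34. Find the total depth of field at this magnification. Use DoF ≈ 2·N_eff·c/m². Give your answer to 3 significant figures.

2.78 mm

At magnification m, DoF ≈ 2·N_eff·c/m² = 2 × 34 × 0.02 / 0.7² = 1.36 / 0.49 ≈ 2.78 mm.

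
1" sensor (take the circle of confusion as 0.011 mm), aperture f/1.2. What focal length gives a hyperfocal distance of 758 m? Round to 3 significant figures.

100 mm

From H = f²/(N·c) + f, with f ≪ H: f ≈ √(H·N·c) = √(758000 × 1.2 × 0.011) = √10006 ≈ 100.0 mm.
The +f correction barely moves this — solving exactly, f² + N·c·f − N·c·H = 0 ⇒ f = (−N·c + √((N·c)² + 4·N·c·H))/2 = (−0.0132 + √40022)/2 ≈ 100.02 mm, so f ≈ 100 mm.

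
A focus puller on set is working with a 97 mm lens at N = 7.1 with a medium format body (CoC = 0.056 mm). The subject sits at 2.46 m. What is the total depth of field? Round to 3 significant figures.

496 mm

Hyperfocal distance H = f²/(N·c) + f = 97²/(7.1 × 0.056) + 97 = 9409/0.3976 + 97 ≈ 23761.5 mm ≈ 23.76 m.
Near limit Dn = s·(H − f)/(H + s − 2f) = 2460 × (23761.5 − 97) / (23761.5 + 2460 − 2 × 97) = 2460 × 23664.5 / 26027.5 ≈ 2236.66 mm.
Far limit Df = s·(H − f)/(H − s) = 2460 × (23761.5 − 97) / (23761.5 − 2460) = 2460 × 23664.5 / 21301.5 ≈ 2732.89 mm.
Depth of field = Df − Dn = 2732.89 − 2236.66 ≈ 496.23 mm.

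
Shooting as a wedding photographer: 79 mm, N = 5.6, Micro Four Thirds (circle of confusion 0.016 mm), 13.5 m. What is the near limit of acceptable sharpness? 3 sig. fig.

Hyperfocal distance H = f²/(N·c) + f = 79²/(5.6 × 0.016) + 79 = 6241/0.0896 + 79 ≈ 69733.0 mm ≈ 69.73 m.
Near limit Dn = s·(H − f)/(H + s − 2f) = 13500 × (69733.0 − 79) / (69733.0 + 13500 − 2 × 79) = 13500 × 69654.0 / 83075.0 ≈ 11319 mm ≈ 11.3 m.

11.3 m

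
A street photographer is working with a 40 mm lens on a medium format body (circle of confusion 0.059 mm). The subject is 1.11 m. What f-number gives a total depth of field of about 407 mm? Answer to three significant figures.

f/4.50

Write h = H − f = f²/(N·c). The thin-lens limits are Dn = s·h/(h + (s−f)) and Df = s·h/(h − (s−f)), so DoF = Df − Dn = 2·s·(s−f)·h / (h² − (s−f)²).
That is a quadratic in h: DoF·h² − 2·s·(s−f)·h − DoF·(s−f)² = 0 ⇒ h = (s−f)·(s + √(s² + DoF²)) / DoF = 1070 × (1110 + √(1110² + 407²)) / 407 = 1070 × (1110 + 1182.26) / 407 ≈ 6026.3 mm.
Then N = f²/(c·h) = 40² / (0.059 × 6026.3) = 1600 / 355.55 ≈ 4.50.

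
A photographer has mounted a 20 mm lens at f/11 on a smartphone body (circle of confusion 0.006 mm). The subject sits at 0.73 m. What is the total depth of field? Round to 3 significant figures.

173 mm

Hyperfocal distance H = f²/(N·c) + f = 20²/(11 × 0.006) + 20 = 400/0.066 + 20 ≈ 6080.6 mm ≈ 6.081 m.
Near limit Dn = s·(H − f)/(H + s − 2f) = 730 × (6080.6 − 20) / (6080.6 + 730 − 2 × 20) = 730 × 6060.6 / 6770.6 ≈ 653.45 mm.
Far limit Df = s·(H − f)/(H − s) = 730 × (6080.6 − 20) / (6080.6 − 730) = 730 × 6060.6 / 5350.6 ≈ 826.87 mm.
Depth of field = Df − Dn = 826.87 − 653.45 ≈ 173.42 mm.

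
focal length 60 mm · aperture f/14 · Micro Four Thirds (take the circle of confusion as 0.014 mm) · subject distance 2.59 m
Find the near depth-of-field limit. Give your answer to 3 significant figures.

2.28 m

Hyperfocal distance H = f²/(N·c) + f = 60²/(14 × 0.014) + 60 = 3600/0.196 + 60 ≈ 18427.3 mm ≈ 18.43 m.
Near limit Dn = s·(H − f)/(H + s − 2f) = 2590 × (18427.3 − 60) / (18427.3 + 2590 − 2 × 60) = 2590 × 18367.3 / 20897.3 ≈ 2276.4 mm ≈ 2.28 m.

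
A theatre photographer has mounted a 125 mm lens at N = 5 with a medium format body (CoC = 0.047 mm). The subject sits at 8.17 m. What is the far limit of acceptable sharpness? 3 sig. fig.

9.29 m

Hyperfocal distance H = f²/(N·c) + f = 125²/(5 × 0.047) + 125 = 15625/0.235 + 125 ≈ 66614.4 mm ≈ 66.61 m.
Far limit Df = s·(H − f)/(H − s) = 8170 × (66614.4 − 125) / (66614.4 − 8170) = 8170 × 66489.4 / 58444.4 ≈ 9294.6 mm ≈ 9.29 m.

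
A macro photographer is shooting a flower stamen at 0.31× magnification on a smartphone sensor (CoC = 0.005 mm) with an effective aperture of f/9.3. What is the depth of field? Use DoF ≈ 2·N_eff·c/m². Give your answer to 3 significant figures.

At magnification m, DoF ≈ 2·N_eff·c/m² = 2 × 9.3 × 0.005 / 0.31² = 0.093 / 0.0961 ≈ 0.968 mm.

0.968 mm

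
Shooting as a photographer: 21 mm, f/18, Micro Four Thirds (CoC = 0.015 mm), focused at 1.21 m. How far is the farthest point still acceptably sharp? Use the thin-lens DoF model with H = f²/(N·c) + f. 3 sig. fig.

4.45 m

Hyperfocal distance H = f²/(N·c) + f = 21²/(18 × 0.015) + 21 = 441/0.27 + 21 ≈ 1654.3 mm ≈ 1.654 m.
Far limit Df = s·(H − f)/(H − s) = 1210 × (1654.3 − 21) / (1654.3 − 1210) = 1210 × 1633.3 / 444.3 ≈ 4447.9 mm ≈ 4.45 m.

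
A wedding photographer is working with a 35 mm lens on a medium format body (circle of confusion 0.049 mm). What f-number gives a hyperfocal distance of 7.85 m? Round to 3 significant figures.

Rearrange H = f²/(N·c) + f for N: N = f² / ((H − f)·c).
N = 35² / ((7850 − 35) × 0.049) = 1225 / 382.9 ≈ 3.20.

f/3.20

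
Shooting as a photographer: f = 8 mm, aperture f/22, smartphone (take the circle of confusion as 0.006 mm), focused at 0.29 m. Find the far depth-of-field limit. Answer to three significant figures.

0.693 m

Hyperfocal distance H = f²/(N·c) + f = 8²/(22 × 0.006) + 8 = 64/0.132 + 8 ≈ 492.8 mm ≈ 0.493 m.
Far limit Df = s·(H − f)/(H − s) = 290 × (492.8 − 8) / (492.8 − 290) = 290 × 484.8 / 202.8 ≈ 693.16 mm ≈ 0.693 m.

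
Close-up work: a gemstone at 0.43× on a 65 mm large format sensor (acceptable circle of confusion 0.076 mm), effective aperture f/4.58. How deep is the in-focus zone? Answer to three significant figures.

At magnification m, DoF ≈ 2·N_eff·c/m² = 2 × 4.58 × 0.076 / 0.43² = 0.6962 / 0.1849 ≈ 3.77 mm.

3.77 mm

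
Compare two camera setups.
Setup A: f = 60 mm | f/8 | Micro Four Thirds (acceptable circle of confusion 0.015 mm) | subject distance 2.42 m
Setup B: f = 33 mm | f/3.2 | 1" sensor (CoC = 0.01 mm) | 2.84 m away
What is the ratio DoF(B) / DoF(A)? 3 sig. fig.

Setup A: H = 60²/(8×0.015) + 60 ≈ 30060.0 mm; DoF = Df − Dn = 2626.63 − 2243.51 ≈ 383.12 mm.
Setup B: H = 33²/(3.2×0.01) + 33 ≈ 34064.2 mm; DoF = Df − Dn = 3095.31 − 2623.60 ≈ 471.71 mm.
Ratio = 471.71 / 383.12 ≈ 1.23.

1.23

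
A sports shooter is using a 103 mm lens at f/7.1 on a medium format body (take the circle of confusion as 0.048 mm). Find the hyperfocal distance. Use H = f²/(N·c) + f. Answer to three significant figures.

31.2 m

Hyperfocal distance H = f²/(N·c) + f = 103²/(7.1 × 0.048) + 103 = 10609/0.3408 + 103 ≈ 31232.7 mm ≈ 31.2 m.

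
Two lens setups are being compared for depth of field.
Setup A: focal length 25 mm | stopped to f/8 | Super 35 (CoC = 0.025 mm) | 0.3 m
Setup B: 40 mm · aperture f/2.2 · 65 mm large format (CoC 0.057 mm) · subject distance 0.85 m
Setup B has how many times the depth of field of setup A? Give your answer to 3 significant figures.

2.04

Setup A: H = 25²/(8×0.025) + 25 ≈ 3150.0 mm; DoF = Df − Dn = 328.947 − 275.735 ≈ 53.212 mm.
Setup B: H = 40²/(2.2×0.057) + 40 ≈ 12799.2 mm; DoF = Df − Dn = 907.62 − 799.26 ≈ 108.36 mm.
Ratio = 108.36 / 53.212 ≈ 2.04.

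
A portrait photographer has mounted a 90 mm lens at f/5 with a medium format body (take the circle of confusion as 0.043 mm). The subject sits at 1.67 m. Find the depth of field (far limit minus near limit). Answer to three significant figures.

Hyperfocal distance H = f²/(N·c) + f = 90²/(5 × 0.043) + 90 = 8100/0.215 + 90 ≈ 37764.4 mm ≈ 37.76 m.
Near limit Dn = s·(H − f)/(H + s − 2f) = 1670 × (37764.4 − 90) / (37764.4 + 1670 − 2 × 90) = 1670 × 37674.4 / 39254.4 ≈ 1602.78 mm.
Far limit Df = s·(H − f)/(H − s) = 1670 × (37764.4 − 90) / (37764.4 − 1670) = 1670 × 37674.4 / 36094.4 ≈ 1743.10 mm.
Depth of field = Df − Dn = 1743.10 − 1602.78 ≈ 140.32 mm.

140 mm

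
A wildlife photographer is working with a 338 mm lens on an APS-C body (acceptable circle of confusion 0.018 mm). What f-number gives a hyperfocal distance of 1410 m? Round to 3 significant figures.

f/4.50

Rearrange H = f²/(N·c) + f for N: N = f² / ((H − f)·c).
N = 338² / ((1410000 − 338) × 0.018) = 114244 / 25374 ≈ 4.50.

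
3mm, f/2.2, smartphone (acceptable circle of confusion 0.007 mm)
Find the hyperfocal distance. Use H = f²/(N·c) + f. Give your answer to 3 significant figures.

Hyperfocal distance H = f²/(N·c) + f = 3²/(2.2 × 0.007) + 3 = 9/0.0154 + 3 ≈ 587.4 mm ≈ 0.587 m.

0.587 m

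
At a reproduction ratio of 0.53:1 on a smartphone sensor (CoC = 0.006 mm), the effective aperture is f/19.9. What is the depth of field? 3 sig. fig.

0.850 mm

At magnification m, DoF ≈ 2·N_eff·c/m² = 2 × 19.9 × 0.006 / 0.53² = 0.2388 / 0.2809 ≈ 0.85 mm.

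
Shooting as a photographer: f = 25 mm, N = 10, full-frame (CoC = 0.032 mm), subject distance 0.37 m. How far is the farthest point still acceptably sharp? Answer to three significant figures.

449 mm

Hyperfocal distance H = f²/(N·c) + f = 25²/(10 × 0.032) + 25 = 625/0.32 + 25 ≈ 1978.1 mm ≈ 1.978 m.
Far limit Df = s·(H − f)/(H − s) = 370 × (1978.1 − 25) / (1978.1 − 370) = 370 × 1953.1 / 1608.1 ≈ 449.38 mm.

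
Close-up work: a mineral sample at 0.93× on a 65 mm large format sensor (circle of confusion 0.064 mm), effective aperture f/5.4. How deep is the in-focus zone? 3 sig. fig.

At magnification m, DoF ≈ 2·N_eff·c/m² = 2 × 5.4 × 0.064 / 0.93² = 0.6912 / 0.8649 ≈ 0.799 mm.

0.799 mm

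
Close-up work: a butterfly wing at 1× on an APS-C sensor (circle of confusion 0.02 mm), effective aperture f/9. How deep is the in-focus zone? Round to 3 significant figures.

0.360 mm

At magnification m, DoF ≈ 2·N_eff·c/m² = 2 × 9 × 0.02 / 1² = 0.36 / 1 ≈ 0.36 mm.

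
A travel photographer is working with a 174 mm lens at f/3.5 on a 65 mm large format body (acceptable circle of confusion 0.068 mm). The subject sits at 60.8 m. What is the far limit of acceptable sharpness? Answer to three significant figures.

116 m

Hyperfocal distance H = f²/(N·c) + f = 174²/(3.5 × 0.068) + 174 = 30276/0.238 + 174 ≈ 127384.1 mm ≈ 127.4 m.
Far limit Df = s·(H − f)/(H − s) = 60800 × (127384.1 − 174) / (127384.1 − 60800) = 60800 × 127210.1 / 66584.1 ≈ 116159 mm ≈ 116 m.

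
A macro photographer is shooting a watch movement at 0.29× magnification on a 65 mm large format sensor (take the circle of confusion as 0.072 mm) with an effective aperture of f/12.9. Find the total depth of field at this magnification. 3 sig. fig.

At magnification m, DoF ≈ 2·N_eff·c/m² = 2 × 12.9 × 0.072 / 0.29² = 1.858 / 0.0841 ≈ 22.1 mm.

22.1 mm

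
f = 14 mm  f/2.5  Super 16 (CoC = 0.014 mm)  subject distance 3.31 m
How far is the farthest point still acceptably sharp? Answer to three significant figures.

8.05 m

Hyperfocal distance H = f²/(N·c) + f = 14²/(2.5 × 0.014) + 14 = 196/0.035 + 14 ≈ 5614.0 mm ≈ 5.614 m.
Far limit Df = s·(H − f)/(H − s) = 3310 × (5614.0 − 14) / (5614.0 − 3310) = 3310 × 5600.0 / 2304.0 ≈ 8045.1 mm ≈ 8.05 m.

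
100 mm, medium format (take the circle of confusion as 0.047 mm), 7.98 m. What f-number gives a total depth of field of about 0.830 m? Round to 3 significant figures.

f/1.40

Write h = H − f = f²/(N·c). The thin-lens limits are Dn = s·h/(h + (s−f)) and Df = s·h/(h − (s−f)), so DoF = Df − Dn = 2·s·(s−f)·h / (h² − (s−f)²).
That is a quadratic in h: DoF·h² − 2·s·(s−f)·h − DoF·(s−f)² = 0 ⇒ h = (s−f)·(s + √(s² + DoF²)) / DoF = 7880 × (7980 + √(7980² + 830²)) / 830 = 7880 × (7980 + 8023.05) / 830 ≈ 151933 mm.
Then N = f²/(c·h) = 100² / (0.047 × 151933) = 10000 / 7140.8 ≈ 1.40.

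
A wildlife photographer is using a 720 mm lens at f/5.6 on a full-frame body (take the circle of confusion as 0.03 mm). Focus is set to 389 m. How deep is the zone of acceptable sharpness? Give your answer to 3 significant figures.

99.5 m

Hyperfocal distance H = f²/(N·c) + f = 720²/(5.6 × 0.03) + 720 = 518400/0.168 + 720 ≈ 3086434.3 mm ≈ 3086 m.
Near limit Dn = s·(H − f)/(H + s − 2f) = 389000 × (3086434.3 − 720) / (3086434.3 + 389000 − 2 × 720) = 389000 × 3085714.3 / 3473994.3 ≈ 345522 mm.
Far limit Df = s·(H − f)/(H − s) = 389000 × (3086434.3 − 720) / (3086434.3 − 389000) = 389000 × 3085714.3 / 2697434.3 ≈ 444994 mm.
Depth of field = Df − Dn = 444994 − 345522 ≈ 99472 mm ≈ 99.5 m.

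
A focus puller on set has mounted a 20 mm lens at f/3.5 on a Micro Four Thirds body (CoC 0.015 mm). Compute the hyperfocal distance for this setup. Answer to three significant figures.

Hyperfocal distance H = f²/(N·c) + f = 20²/(3.5 × 0.015) + 20 = 400/0.0525 + 20 ≈ 7639.0 mm ≈ 7.64 m.

7.64 m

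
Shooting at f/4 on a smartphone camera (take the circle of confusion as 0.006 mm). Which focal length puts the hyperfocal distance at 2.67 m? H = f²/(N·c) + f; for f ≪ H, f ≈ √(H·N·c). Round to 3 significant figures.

7.99 mm

From H = f²/(N·c) + f, with f ≪ H: f ≈ √(H·N·c) = √(2670 × 4 × 0.006) = √64.080 ≈ 8.005 mm.
Exact: f² + N·c·f − N·c·H = 0 ⇒ f = (−N·c + √((N·c)² + 4·N·c·H))/2 = (−0.024 + √256.32)/2 ≈ 7.9930 mm ≈ 7.99 mm.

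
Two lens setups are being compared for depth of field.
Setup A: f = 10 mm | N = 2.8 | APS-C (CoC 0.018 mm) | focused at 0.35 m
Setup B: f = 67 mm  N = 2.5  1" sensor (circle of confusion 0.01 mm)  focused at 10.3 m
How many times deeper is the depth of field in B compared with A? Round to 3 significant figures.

9.53

Setup A: H = 10²/(2.8×0.018) + 10 ≈ 1994.1 mm; DoF = Df − Dn = 422.38 − 298.80 ≈ 123.58 mm.
Setup B: H = 67²/(2.5×0.01) + 67 ≈ 179627.0 mm; DoF = Df − Dn = 10922.5 − 9744.7 ≈ 1177.8 mm.
Ratio = 1177.8 / 123.58 ≈ 9.53.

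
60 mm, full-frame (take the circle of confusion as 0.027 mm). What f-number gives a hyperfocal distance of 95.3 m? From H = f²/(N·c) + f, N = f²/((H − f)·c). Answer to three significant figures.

f/1.40

Rearrange H = f²/(N·c) + f for N: N = f² / ((H − f)·c).
N = 60² / ((95300 − 60) × 0.027) = 3600 / 2571 ≈ 1.40.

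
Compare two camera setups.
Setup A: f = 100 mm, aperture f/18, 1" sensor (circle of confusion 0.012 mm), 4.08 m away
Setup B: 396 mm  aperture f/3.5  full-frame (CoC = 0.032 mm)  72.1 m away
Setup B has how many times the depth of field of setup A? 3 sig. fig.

10.5

Setup A: H = 100²/(18×0.012) + 100 ≈ 46396.3 mm; DoF = Df − Dn = 4463.74 − 3757.02 ≈ 706.72 mm.
Setup B: H = 396²/(3.5×0.032) + 396 ≈ 1400538.9 mm; DoF = Df − Dn = 75991.7 − 68587.5 ≈ 7404.2 mm.
Ratio = 7404.2 / 706.72 ≈ 10.5.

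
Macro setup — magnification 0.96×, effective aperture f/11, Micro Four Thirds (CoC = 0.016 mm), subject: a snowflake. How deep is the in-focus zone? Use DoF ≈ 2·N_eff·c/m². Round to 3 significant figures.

0.382 mm

At magnification m, DoF ≈ 2·N_eff·c/m² = 2 × 11 × 0.016 / 0.96² = 0.352 / 0.9216 ≈ 0.382 mm.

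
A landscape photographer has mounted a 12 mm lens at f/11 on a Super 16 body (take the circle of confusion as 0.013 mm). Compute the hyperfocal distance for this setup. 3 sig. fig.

1.02 m

Hyperfocal distance H = f²/(N·c) + f = 12²/(11 × 0.013) + 12 = 144/0.143 + 12 ≈ 1019.0 mm ≈ 1.02 m.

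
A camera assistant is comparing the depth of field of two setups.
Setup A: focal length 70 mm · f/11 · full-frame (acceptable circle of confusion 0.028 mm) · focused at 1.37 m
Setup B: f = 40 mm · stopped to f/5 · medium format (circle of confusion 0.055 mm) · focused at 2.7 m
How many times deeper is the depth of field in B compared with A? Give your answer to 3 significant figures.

Setup A: H = 70²/(11×0.028) + 70 ≈ 15979.1 mm; DoF = Df − Dn = 1491.91 − 1266.51 ≈ 225.40 mm.
Setup B: H = 40²/(5×0.055) + 40 ≈ 5858.2 mm; DoF = Df − Dn = 4974.1 − 1852.9 ≈ 3121.2 mm.
Ratio = 3121.2 / 225.40 ≈ 13.8.

13.8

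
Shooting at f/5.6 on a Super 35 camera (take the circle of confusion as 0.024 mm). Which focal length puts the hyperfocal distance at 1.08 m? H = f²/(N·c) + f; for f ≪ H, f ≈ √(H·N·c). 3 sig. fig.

From H = f²/(N·c) + f, with f ≪ H: f ≈ √(H·N·c) = √(1080 × 5.6 × 0.024) = √145.15 ≈ 12.05 mm.
Exact: f² + N·c·f − N·c·H = 0 ⇒ f = (−N·c + √((N·c)² + 4·N·c·H))/2 = (−0.1344 + √580.63)/2 ≈ 11.981 mm ≈ 12.0 mm.

12.0 mm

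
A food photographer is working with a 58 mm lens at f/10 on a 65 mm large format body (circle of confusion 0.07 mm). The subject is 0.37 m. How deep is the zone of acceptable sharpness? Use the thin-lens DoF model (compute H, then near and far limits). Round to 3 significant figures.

48.2 mm

Hyperfocal distance H = f²/(N·c) + f = 58²/(10 × 0.07) + 58 = 3364/0.7 + 58 ≈ 4863.7 mm ≈ 4.864 m.
Near limit Dn = s·(H − f)/(H + s − 2f) = 370 × (4863.7 − 58) / (4863.7 + 370 − 2 × 58) = 370 × 4805.7 / 5117.7 ≈ 347.443 mm.
Far limit Df = s·(H − f)/(H − s) = 370 × (4863.7 − 58) / (4863.7 − 370) = 370 × 4805.7 / 4493.7 ≈ 395.689 mm.
Depth of field = Df − Dn = 395.689 − 347.443 ≈ 48.246 mm.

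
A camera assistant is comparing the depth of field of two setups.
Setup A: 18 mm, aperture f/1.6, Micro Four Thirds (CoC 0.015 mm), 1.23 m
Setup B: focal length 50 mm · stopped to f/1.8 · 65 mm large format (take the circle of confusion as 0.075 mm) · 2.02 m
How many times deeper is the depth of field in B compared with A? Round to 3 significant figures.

Setup A: H = 18²/(1.6×0.015) + 18 ≈ 13518.0 mm; DoF = Df − Dn = 1351.32 − 1128.67 ≈ 222.65 mm.
Setup B: H = 50²/(1.8×0.075) + 50 ≈ 18568.5 mm; DoF = Df − Dn = 2260.47 − 1825.77 ≈ 434.70 mm.
Ratio = 434.70 / 222.65 ≈ 1.95.

1.95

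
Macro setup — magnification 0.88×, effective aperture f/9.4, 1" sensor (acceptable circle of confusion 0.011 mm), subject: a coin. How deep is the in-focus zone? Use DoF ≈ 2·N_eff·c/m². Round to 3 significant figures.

0.267 mm

At magnification m, DoF ≈ 2·N_eff·c/m² = 2 × 9.4 × 0.011 / 0.88² = 0.2068 / 0.7744 ≈ 0.267 mm.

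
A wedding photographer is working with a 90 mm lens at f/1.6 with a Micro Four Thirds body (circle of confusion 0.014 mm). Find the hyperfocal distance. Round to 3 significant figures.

Hyperfocal distance H = f²/(N·c) + f = 90²/(1.6 × 0.014) + 90 = 8100/0.0224 + 90 ≈ 361697.1 mm ≈ 362 m.

362 m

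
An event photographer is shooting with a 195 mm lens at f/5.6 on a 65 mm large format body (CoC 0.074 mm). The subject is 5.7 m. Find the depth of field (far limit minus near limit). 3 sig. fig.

0.686 m

Hyperfocal distance H = f²/(N·c) + f = 195²/(5.6 × 0.074) + 195 = 38025/0.4144 + 195 ≈ 91954.2 mm ≈ 91.95 m.
Near limit Dn = s·(H − f)/(H + s − 2f) = 5700 × (91954.2 − 195) / (91954.2 + 5700 − 2 × 195) = 5700 × 91759.2 / 97264.2 ≈ 5377.39 mm.
Far limit Df = s·(H − f)/(H − s) = 5700 × (91954.2 − 195) / (91954.2 − 5700) = 5700 × 91759.2 / 86254.2 ≈ 6063.79 mm.
Depth of field = Df − Dn = 6063.79 − 5377.39 ≈ 686.40 mm ≈ 0.686 m.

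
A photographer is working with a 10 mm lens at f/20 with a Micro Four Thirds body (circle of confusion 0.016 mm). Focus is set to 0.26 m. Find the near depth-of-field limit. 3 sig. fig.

Hyperfocal distance H = f²/(N·c) + f = 10²/(20 × 0.016) + 10 = 100/0.32 + 10 ≈ 322.5 mm ≈ 0.323 m.
Near limit Dn = s·(H − f)/(H + s − 2f) = 260 × (322.5 − 10) / (322.5 + 260 − 2 × 10) = 260 × 312.5 / 562.5 ≈ 144.44 mm.

144 mm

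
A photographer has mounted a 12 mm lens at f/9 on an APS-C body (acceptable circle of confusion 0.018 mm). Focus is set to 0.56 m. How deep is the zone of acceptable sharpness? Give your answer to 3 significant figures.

Hyperfocal distance H = f²/(N·c) + f = 12²/(9 × 0.018) + 12 = 144/0.162 + 12 ≈ 900.9 mm ≈ 0.901 m.
Near limit Dn = s·(H − f)/(H + s − 2f) = 560 × (900.9 − 12) / (900.9 + 560 − 2 × 12) = 560 × 888.9 / 1436.9 ≈ 346.4 mm.
Far limit Df = s·(H − f)/(H − s) = 560 × (900.9 − 12) / (900.9 − 560) = 560 × 888.9 / 340.9 ≈ 1460.2 mm.
Depth of field = Df − Dn = 1460.2 − 346.4 ≈ 1113.8 mm ≈ 1.11 m.

1.11 m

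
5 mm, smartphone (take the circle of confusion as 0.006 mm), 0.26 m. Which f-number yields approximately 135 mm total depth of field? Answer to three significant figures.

f/3.99

Write h = H − f = f²/(N·c). The thin-lens limits are Dn = s·h/(h + (s−f)) and Df = s·h/(h − (s−f)), so DoF = Df − Dn = 2·s·(s−f)·h / (h² − (s−f)²).
That is a quadratic in h: DoF·h² − 2·s·(s−f)·h − DoF·(s−f)² = 0 ⇒ h = (s−f)·(s + √(s² + DoF²)) / DoF = 255 × (260 + √(260² + 135²)) / 135 = 255 × (260 + 292.959) / 135 ≈ 1044.5 mm.
Then N = f²/(c·h) = 5² / (0.006 × 1044.5) = 25 / 6.2669 ≈ 3.99.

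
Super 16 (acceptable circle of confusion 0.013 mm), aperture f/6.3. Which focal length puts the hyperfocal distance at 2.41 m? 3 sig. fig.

14.0 mm

From H = f²/(N·c) + f, with f ≪ H: f ≈ √(H·N·c) = √(2410 × 6.3 × 0.013) = √197.38 ≈ 14.05 mm.
Exact: f² + N·c·f − N·c·H = 0 ⇒ f = (−N·c + √((N·c)² + 4·N·c·H))/2 = (−0.0819 + √789.52)/2 ≈ 14.008 mm ≈ 14.0 mm.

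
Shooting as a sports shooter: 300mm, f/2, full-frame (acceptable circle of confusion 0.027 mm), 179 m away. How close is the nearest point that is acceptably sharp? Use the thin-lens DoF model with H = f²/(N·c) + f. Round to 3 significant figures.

162 m

Hyperfocal distance H = f²/(N·c) + f = 300²/(2 × 0.027) + 300 = 90000/0.054 + 300 ≈ 1666966.7 mm ≈ 1667 m.
Near limit Dn = s·(H − f)/(H + s − 2f) = 179000 × (1666966.7 − 300) / (1666966.7 + 179000 − 2 × 300) = 179000 × 1666666.7 / 1845366.7 ≈ 161666 mm ≈ 162 m.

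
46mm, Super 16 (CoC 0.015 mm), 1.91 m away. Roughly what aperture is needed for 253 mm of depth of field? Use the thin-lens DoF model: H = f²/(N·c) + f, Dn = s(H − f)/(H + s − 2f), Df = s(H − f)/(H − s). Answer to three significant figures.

Write h = H − f = f²/(N·c). The thin-lens limits are Dn = s·h/(h + (s−f)) and Df = s·h/(h − (s−f)), so DoF = Df − Dn = 2·s·(s−f)·h / (h² − (s−f)²).
That is a quadratic in h: DoF·h² − 2·s·(s−f)·h − DoF·(s−f)² = 0 ⇒ h = (s−f)·(s + √(s² + DoF²)) / DoF = 1864 × (1910 + √(1910² + 253²)) / 253 = 1864 × (1910 + 1926.68) / 253 ≈ 28267 mm.
Then N = f²/(c·h) = 46² / (0.015 × 28267) = 2116 / 424.01 ≈ 4.99.

f/4.99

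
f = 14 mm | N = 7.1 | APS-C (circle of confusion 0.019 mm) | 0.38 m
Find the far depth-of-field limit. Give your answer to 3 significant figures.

0.508 m

Hyperfocal distance H = f²/(N·c) + f = 14²/(7.1 × 0.019) + 14 = 196/0.1349 + 14 ≈ 1466.9 mm ≈ 1.467 m.
Far limit Df = s·(H − f)/(H − s) = 380 × (1466.9 − 14) / (1466.9 − 380) = 380 × 1452.9 / 1086.9 ≈ 507.96 mm ≈ 0.508 m.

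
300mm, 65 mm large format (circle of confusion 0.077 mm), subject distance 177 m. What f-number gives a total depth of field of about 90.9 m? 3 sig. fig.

f/1.60

Write h = H − f = f²/(N·c). The thin-lens limits are Dn = s·h/(h + (s−f)) and Df = s·h/(h − (s−f)), so DoF = Df − Dn = 2·s·(s−f)·h / (h² − (s−f)²).
That is a quadratic in h: DoF·h² − 2·s·(s−f)·h − DoF·(s−f)² = 0 ⇒ h = (s−f)·(s + √(s² + DoF²)) / DoF = 176700 × (177000 + √(177000² + 90900²)) / 90900 = 176700 × (177000 + 198977) / 90900 ≈ 730859 mm.
Then N = f²/(c·h) = 300² / (0.077 × 730859) = 90000 / 56276 ≈ 1.60.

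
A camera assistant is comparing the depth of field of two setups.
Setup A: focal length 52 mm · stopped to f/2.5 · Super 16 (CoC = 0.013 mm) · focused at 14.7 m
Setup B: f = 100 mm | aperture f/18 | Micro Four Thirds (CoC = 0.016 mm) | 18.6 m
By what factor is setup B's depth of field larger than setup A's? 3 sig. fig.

5.18

Setup A: H = 52²/(2.5×0.013) + 52 ≈ 83252.0 mm; DoF = Df − Dn = 17841.1 − 12499.4 ≈ 5341.7 mm.
Setup B: H = 100²/(18×0.016) + 100 ≈ 34822.2 mm; DoF = Df − Dn = 39812 − 12135 ≈ 27677 mm.
Ratio = 27677 / 5341.7 ≈ 5.18.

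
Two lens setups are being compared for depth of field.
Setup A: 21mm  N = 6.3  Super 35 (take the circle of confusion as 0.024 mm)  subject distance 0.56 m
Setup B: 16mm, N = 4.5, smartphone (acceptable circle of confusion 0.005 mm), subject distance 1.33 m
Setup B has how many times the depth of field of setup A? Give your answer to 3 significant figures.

1.45

Setup A: H = 21²/(6.3×0.024) + 21 ≈ 2937.7 mm; DoF = Df − Dn = 686.95 − 472.65 ≈ 214.30 mm.
Setup B: H = 16²/(4.5×0.005) + 16 ≈ 11393.8 mm; DoF = Df − Dn = 1503.65 − 1192.30 ≈ 311.35 mm.
Ratio = 311.35 / 214.30 ≈ 1.45.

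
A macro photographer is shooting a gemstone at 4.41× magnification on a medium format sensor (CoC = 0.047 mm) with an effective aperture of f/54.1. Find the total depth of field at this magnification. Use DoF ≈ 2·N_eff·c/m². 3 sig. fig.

At magnification m, DoF ≈ 2·N_eff·c/m² = 2 × 54.1 × 0.047 / 4.41² = 5.085 / 19.45 ≈ 0.261 mm.

0.261 mm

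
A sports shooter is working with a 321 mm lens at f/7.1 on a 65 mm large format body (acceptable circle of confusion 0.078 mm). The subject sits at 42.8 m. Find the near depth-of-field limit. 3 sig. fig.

Hyperfocal distance H = f²/(N·c) + f = 321²/(7.1 × 0.078) + 321 = 103041/0.5538 + 321 ≈ 186382.8 mm ≈ 186.4 m.
Near limit Dn = s·(H − f)/(H + s − 2f) = 42800 × (186382.8 − 321) / (186382.8 + 42800 − 2 × 321) = 42800 × 186061.8 / 228540.8 ≈ 34845 mm ≈ 34.8 m.

34.8 m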